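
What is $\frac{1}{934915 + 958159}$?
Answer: $\frac{1}{1893074} \approx 5.2824 \cdot 10^{-7}$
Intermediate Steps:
$\frac{1}{934915 + 958159} = \frac{1}{1893074}$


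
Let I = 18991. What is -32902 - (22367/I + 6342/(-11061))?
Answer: -2303834339089/70019817 ≈ -32903.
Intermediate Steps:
-32902 - (22367/I + 6342/(-11061)) = -32902 - (22367/18991 + 6342/(-11061)) = -32902 - (22367*(1/18991) + 6342*(-1/11061)) = -32902 - (22367/18991 - 2114/3687) = -32902 - 1*42320155/70019817 = -32902 - 42320155/70019817 = -2303834339089/70019817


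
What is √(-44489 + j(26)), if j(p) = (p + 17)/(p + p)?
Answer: I*√30074005/26 ≈ 210.92*I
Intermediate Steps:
j(p) = (17 + p)/(2*p) (j(p) = (17 + p)/((2*p)) = (17 + p)*(1/(2*p)) = (17 + p)/(2*p))
√(-44489 + j(26)) = √(-44489 + (½)*(17 + 26)/26) = √(-44489 + (½)*(1/26)*43) = √(-44489 + 43/52) = √(-2313385/52) = I*√30074005/26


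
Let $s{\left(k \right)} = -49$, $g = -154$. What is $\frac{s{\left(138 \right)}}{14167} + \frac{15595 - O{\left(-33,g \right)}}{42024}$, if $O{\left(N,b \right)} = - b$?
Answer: $\frac{72231157}{198451336} \approx 0.36397$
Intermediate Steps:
$\frac{s{\left(138 \right)}}{14167} + \frac{15595 - O{\left(-33,g \right)}}{42024} = - \frac{49}{14167} + \frac{15595 - \left(-1\right) \left(-154\right)}{42024} = \left(-49\right) \frac{1}{14167} + \left(15595 - 154\right) \frac{1}{42024} = - \frac{49}{14167} + \left(15595 - 154\right) \frac{1}{42024} = - \frac{49}{14167} + 15441 \cdot \frac{1}{42024} = - \frac{49}{14167} + \frac{5147}{14008} = \frac{72231157}{198451336}$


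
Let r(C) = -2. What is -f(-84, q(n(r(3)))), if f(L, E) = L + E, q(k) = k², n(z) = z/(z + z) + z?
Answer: 327/4 ≈ 81.750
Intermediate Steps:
n(z) = ½ + z (n(z) = z/((2*z)) + z = (1/(2*z))*z + z = ½ + z)
f(L, E) = E + L
-f(-84, q(n(r(3)))) = -((½ - 2)² - 84) = -((-3/2)² - 84) = -(9/4 - 84) = -1*(-327/4) = 327/4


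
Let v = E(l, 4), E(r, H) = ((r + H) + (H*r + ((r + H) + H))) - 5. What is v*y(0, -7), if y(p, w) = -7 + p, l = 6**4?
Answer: -54481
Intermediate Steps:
l = 1296
E(r, H) = -5 + 2*r + 3*H + H*r (E(r, H) = ((H + r) + (H*r + ((H + r) + H))) - 5 = ((H + r) + (H*r + (r + 2*H))) - 5 = ((H + r) + (r + 2*H + H*r)) - 5 = (2*r + 3*H + H*r) - 5 = -5 + 2*r + 3*H + H*r)
v = 7783 (v = -5 + 2*1296 + 3*4 + 4*1296 = -5 + 2592 + 12 + 5184 = 7783)
v*y(0, -7) = 7783*(-7 + 0) = 7783*(-7) = -54481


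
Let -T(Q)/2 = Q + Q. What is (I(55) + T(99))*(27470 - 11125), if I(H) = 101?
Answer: -4821775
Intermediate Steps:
T(Q) = -4*Q (T(Q) = -2*(Q + Q) = -4*Q)
(I(55) + T(99))*(27470 - 11125) = (101 - 4*99)*(27470 - 11125) = (101 - 396)*16345 = -295*16345 = -4821775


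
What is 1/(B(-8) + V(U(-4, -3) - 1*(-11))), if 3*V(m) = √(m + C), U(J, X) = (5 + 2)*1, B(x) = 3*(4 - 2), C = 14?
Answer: 27/146 - 3*√2/73 ≈ 0.12681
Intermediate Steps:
B(x) = 6 (B(x) = 3*2 = 6)
U(J, X) = 7 (U(J, X) = 7*1 = 7)
V(m) = √(14 + m)/3 (V(m) = √(m + 14)/3 = √(14 + m)/3)
1/(B(-8) + V(U(-4, -3) - 1*(-11))) = 1/(6 + √(14 + (7 - 1*(-11)))/3) = 1/(6 + √(14 + (7 + 11))/3) = 1/(6 + √(14 + 18)/3) = 1/(6 + √32/3) = 1/(6 + (4*√2)/3) = 1/(6 + 4*√2/3)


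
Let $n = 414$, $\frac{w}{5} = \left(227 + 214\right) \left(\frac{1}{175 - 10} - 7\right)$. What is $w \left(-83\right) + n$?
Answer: $\frac{14084508}{11} \approx 1.2804 \cdot 10^{6}$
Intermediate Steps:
$w = - \frac{169638}{11}$ ($w = 5 \left(227 + 214\right) \left(\frac{1}{175 - 10} - 7\right) = 5 \cdot 441 \left(\frac{1}{165} - 7\right) = 5 \cdot 441 \left(- \frac{1154}{165}\right) = 5 \left(- \frac{169638}{55}\right) = - \frac{169638}{11} \approx -15422.0$)
$w \left(-83\right) + n = \left(- \frac{169638}{11}\right) \left(-83\right) + 414 = \frac{14079954}{11} + 414 = \frac{14084508}{11}$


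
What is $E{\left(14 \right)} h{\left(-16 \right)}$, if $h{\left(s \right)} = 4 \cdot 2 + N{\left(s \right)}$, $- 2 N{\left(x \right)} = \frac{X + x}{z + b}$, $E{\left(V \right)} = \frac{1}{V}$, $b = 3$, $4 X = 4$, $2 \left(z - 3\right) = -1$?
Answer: $\frac{103}{154} \approx 0.66883$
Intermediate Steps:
$z = \frac{5}{2}$ ($z = 3 + \frac{1}{2} \left(-1\right) = 3 - \frac{1}{2} = \frac{5}{2} \approx 2.5$)
$X = 1$ ($X = \frac{1}{4} \cdot 4 = 1$)
$N{\left(x \right)} = - \frac{1}{11} - \frac{x}{11}$ ($N{\left(x \right)} = - \frac{\left(1 + x\right) \frac{1}{\frac{5}{2} + 3}}{2} = - \frac{\left(1 + x\right) \frac{1}{\frac{11}{2}}}{2} = - \frac{\left(1 + x\right) \frac{2}{11}}{2} = - \frac{\frac{2}{11} + \frac{2 x}{11}}{2} = - \frac{1}{11} - \frac{x}{11}$)
$h{\left(s \right)} = \frac{87}{11} - \frac{s}{11}$ ($h{\left(s \right)} = 4 \cdot 2 - \left(\frac{1}{11} + \frac{s}{11}\right) = 8 - \left(\frac{1}{11} + \frac{s}{11}\right) = \frac{87}{11} - \frac{s}{11}$)
$E{\left(14 \right)} h{\left(-16 \right)} = \frac{\frac{87}{11} - - \frac{16}{11}}{14} = \frac{\frac{87}{11} + \frac{16}{11}}{14} = \frac{1}{14} \cdot \frac{103}{11} = \frac{103}{154}$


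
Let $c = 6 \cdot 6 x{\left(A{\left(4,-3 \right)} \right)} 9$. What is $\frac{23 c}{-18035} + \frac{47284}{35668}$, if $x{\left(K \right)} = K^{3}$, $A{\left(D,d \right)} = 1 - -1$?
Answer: $- \frac{318404137}{160818095} \approx -1.9799$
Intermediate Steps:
$A{\left(D,d \right)} = 2$ ($A{\left(D,d \right)} = 1 + 1 = 2$)
$c = 2592$ ($c = 6 \cdot 6 \cdot 2^{3} \cdot 9 = 36 \cdot 8 \cdot 9 = 288 \cdot 9 = 2592$)
$\frac{23 c}{-18035} + \frac{47284}{35668} = \frac{23 \cdot 2592}{-18035} + \frac{47284}{35668} = 59616 \left(- \frac{1}{18035}\right) + 47284 \cdot \frac{1}{35668} = - \frac{59616}{18035} + \frac{11821}{8917} = - \frac{318404137}{160818095}$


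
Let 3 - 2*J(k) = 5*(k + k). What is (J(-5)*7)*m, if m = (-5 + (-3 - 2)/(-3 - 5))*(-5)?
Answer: 64925/16 ≈ 4057.8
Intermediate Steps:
m = 175/8 (m = (-5 - 5/(-8))*(-5) = (-5 - 5*(-⅛))*(-5) = (-5 + 5/8)*(-5) = -35/8*(-5) = 175/8 ≈ 21.875)
J(k) = 3/2 - 5*k (J(k) = 3/2 - 5*(k + k)/2 = 3/2 - 5*2*k/2 = 3/2 - 5*k)
(J(-5)*7)*m = ((3/2 - 5*(-5))*7)*(175/8) = ((3/2 + 25)*7)*(175/8) = ((53/2)*7)*(175/8) = (371/2)*(175/8) = 64925/16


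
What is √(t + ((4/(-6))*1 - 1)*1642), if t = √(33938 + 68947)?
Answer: √(-24630 + 171*√285)/3 ≈ 49.152*I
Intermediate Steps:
t = 19*√285 (t = √102885 = 19*√285 ≈ 320.76)
√(t + ((4/(-6))*1 - 1)*1642) = √(19*√285 + ((4/(-6))*1 - 1)*1642) = √(19*√285 + ((4*(-⅙))*1 - 1)*1642) = √(19*√285 + (-⅔*1 - 1)*1642) = √(19*√285 + (-⅔ - 1)*1642) = √(19*√285 - 5/3*1642) = √(19*√285 - 8210/3) = √(-8210/3 + 19*√285)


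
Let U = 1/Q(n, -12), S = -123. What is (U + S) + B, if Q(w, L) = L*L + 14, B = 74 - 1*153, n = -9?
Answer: -31915/158 ≈ -201.99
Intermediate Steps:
B = -79 (B = 74 - 153 = -79)
Q(w, L) = 14 + L**2 (Q(w, L) = L**2 + 14 = 14 + L**2)
U = 1/158 (U = 1/(14 + (-12)**2) = 1/(14 + 144) = 1/158 ≈ 0.0063291)
(U + S) + B = (1/158 - 123) - 79 = -19433/158 - 79 = -31915/158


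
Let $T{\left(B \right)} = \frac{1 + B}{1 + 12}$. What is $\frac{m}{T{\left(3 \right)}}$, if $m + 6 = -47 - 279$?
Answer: $-1079$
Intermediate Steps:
$m = -332$ ($m = -6 - 326 = -332$)
$T{\left(B \right)} = \frac{1}{13} + \frac{B}{13}$ ($T{\left(B \right)} = \frac{1 + B}{13} = \left(1 + B\right) \frac{1}{13} = \frac{1}{13} + \frac{B}{13}$)
$\frac{m}{T{\left(3 \right)}} = - \frac{332}{\frac{1}{13} + \frac{1}{13} \cdot 3} = - \frac{332}{\frac{1}{13} + \frac{3}{13}} = - \frac{332}{\frac{4}{13}} = \left(-332\right) \frac{13}{4} = -1079$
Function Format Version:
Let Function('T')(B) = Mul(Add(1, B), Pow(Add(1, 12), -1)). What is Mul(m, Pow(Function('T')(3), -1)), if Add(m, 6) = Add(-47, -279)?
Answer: -1079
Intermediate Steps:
m = -332 (m = Add(-6, Add(-47, -279)) = Add(-6, -326) = -332)
Function('T')(B) = Add(Rational(1, 13), Mul(Rational(1, 13), B)) (Function('T')(B) = Mul(Add(1, B), Pow(13, -1)) = Mul(Add(1, B), Rational(1, 13)) = Add(Rational(1, 13), Mul(Rational(1, 13), B)))
Mul(m, Pow(Function('T')(3), -1)) = Mul(-332, Pow(Add(Rational(1, 13), Mul(Rational(1, 13), 3)), -1)) = Mul(-332, Pow(Add(Rational(1, 13), Rational(3, 13)), -1)) = Mul(-332, Pow(Rational(4, 13), -1)) = Mul(-332, Rational(13, 4)) = -1079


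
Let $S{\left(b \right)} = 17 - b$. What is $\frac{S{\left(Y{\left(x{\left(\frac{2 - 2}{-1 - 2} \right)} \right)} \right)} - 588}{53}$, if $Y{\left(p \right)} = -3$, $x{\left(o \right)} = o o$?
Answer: $- \frac{568}{53} \approx -10.717$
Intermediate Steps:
$x{\left(o \right)} = o^{2}$
$\frac{S{\left(Y{\left(x{\left(\frac{2 - 2}{-1 - 2} \right)} \right)} \right)} - 588}{53} = \frac{\left(17 - -3\right) - 588}{53} = \frac{\left(17 + 3\right) - 588}{53} = \frac{20 - 588}{53} = \frac{1}{53} \left(-568\right) = - \frac{568}{53}$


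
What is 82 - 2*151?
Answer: -220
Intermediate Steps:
82 - 2*151 = 82 - 302 = -220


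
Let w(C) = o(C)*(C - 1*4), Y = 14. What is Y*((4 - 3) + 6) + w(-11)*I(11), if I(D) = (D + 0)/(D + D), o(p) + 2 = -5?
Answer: 301/2 ≈ 150.50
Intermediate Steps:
o(p) = -7 (o(p) = -2 - 5 = -7)
I(D) = 1/2 (I(D) = D/((2*D)) = D*(1/(2*D)) = 1/2)
w(C) = 28 - 7*C (w(C) = -7*(C - 1*4) = -7*(C - 4) = -7*(-4 + C) = 28 - 7*C)
Y*((4 - 3) + 6) + w(-11)*I(11) = 14*((4 - 3) + 6) + (28 - 7*(-11))*(1/2) = 14*(1 + 6) + (28 + 77)*(1/2) = 14*7 + 105*(1/2) = 98 + 105/2 = 301/2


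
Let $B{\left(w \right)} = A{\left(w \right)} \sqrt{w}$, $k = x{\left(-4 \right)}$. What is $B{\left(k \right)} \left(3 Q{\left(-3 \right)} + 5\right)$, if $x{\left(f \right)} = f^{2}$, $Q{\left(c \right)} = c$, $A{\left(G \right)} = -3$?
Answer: $48$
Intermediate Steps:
$k = 16$ ($k = \left(-4\right)^{2} = 16$)
$B{\left(w \right)} = - 3 \sqrt{w}$
$B{\left(k \right)} \left(3 Q{\left(-3 \right)} + 5\right) = - 3 \sqrt{16} \left(3 \left(-3\right) + 5\right) = \left(-3\right) 4 \left(-9 + 5\right) = \left(-12\right) \left(-4\right) = 48$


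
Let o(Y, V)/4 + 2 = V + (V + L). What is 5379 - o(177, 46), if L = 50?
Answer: 4819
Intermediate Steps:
o(Y, V) = 192 + 8*V (o(Y, V) = -8 + 4*(V + (V + 50)) = -8 + 4*(V + (50 + V)) = -8 + 4*(50 + 2*V) = -8 + (200 + 8*V) = 192 + 8*V)
5379 - o(177, 46) = 5379 - (192 + 8*46) = 5379 - (192 + 368) = 5379 - 1*560 = 5379 - 560 = 4819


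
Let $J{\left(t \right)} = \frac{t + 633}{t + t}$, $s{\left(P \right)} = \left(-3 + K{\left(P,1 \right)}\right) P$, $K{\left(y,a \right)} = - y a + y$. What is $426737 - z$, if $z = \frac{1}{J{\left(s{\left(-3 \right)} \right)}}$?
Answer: $\frac{45660856}{107} \approx 4.2674 \cdot 10^{5}$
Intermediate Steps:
$K{\left(y,a \right)} = y - a y$ ($K{\left(y,a \right)} = - a y + y = y - a y$)
$s{\left(P \right)} = - 3 P$ ($s{\left(P \right)} = \left(-3 + P \left(1 - 1\right)\right) P = \left(-3 + P 0\right) P = \left(-3 + 0\right) P = - 3 P$)
$J{\left(t \right)} = \frac{633 + t}{2 t}$
$z = \frac{3}{107}$ ($z = \frac{1}{\frac{1}{2} \frac{1}{\left(-3\right) \left(-3\right)} \left(633 - -9\right)} = \frac{1}{\frac{1}{2} \cdot \frac{1}{9} \left(633 + 9\right)} = \frac{1}{\frac{1}{2} \cdot \frac{1}{9} \cdot 642} = \frac{1}{\frac{107}{3}} = \frac{3}{107} \approx 0.028037$)
$426737 - z = 426737 - \frac{3}{107} = \frac{45660856}{107}$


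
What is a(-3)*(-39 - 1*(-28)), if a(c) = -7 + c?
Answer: 110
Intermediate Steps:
a(-3)*(-39 - 1*(-28)) = (-7 - 3)*(-39 - 1*(-28)) = -10*(-39 + 28) = -10*(-11) = 110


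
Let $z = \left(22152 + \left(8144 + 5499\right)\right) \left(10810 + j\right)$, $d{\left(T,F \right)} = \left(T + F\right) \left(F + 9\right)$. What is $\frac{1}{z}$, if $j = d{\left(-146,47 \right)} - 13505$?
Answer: $- \frac{1}{294915005} \approx -3.3908 \cdot 10^{-9}$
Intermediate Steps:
$d{\left(T,F \right)} = \left(9 + F\right) \left(F + T\right)$ ($d{\left(T,F \right)} = \left(F + T\right) \left(9 + F\right) = \left(9 + F\right) \left(F + T\right)$)
$j = -19049$ ($j = \left(47^{2} + 9 \cdot 47 + 9 \left(-146\right) + 47 \left(-146\right)\right) - 13505 = \left(2209 + 423 - 1314 - 6862\right) - 13505 = -5544 - 13505 = -19049$)
$z = -294915005$ ($z = \left(22152 + \left(8144 + 5499\right)\right) \left(10810 - 19049\right) = \left(22152 + 13643\right) \left(-8239\right) = 35795 \left(-8239\right) = -294915005$)
$\frac{1}{z} = \frac{1}{-294915005} = - \frac{1}{294915005}$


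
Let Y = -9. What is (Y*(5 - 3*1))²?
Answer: 324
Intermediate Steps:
(Y*(5 - 3*1))² = (-9*(5 - 3*1))² = (-9*(5 - 3))² = (-9*2)² = (-18)² = 324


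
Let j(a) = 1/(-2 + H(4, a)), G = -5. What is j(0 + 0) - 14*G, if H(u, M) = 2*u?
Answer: 421/6 ≈ 70.167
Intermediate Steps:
j(a) = ⅙ (j(a) = 1/(-2 + 2*4) = 1/(-2 + 8) = 1/6 = ⅙)
j(0 + 0) - 14*G = ⅙ - 14*(-5) = ⅙ + 70 = 421/6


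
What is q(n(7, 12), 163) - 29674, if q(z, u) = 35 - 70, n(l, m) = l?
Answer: -29709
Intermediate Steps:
q(z, u) = -35
q(n(7, 12), 163) - 29674 = -35 - 29674 = -29709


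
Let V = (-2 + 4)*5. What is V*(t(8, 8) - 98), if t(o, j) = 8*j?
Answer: -340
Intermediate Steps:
V = 10 (V = 2*5 = 10)
V*(t(8, 8) - 98) = 10*(8*8 - 98) = 10*(64 - 98) = 10*(-34) = -340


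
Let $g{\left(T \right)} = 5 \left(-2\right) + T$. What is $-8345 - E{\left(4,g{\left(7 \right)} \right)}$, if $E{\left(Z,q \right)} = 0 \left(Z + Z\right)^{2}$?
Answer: $-8345$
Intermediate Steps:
$g{\left(T \right)} = -10 + T$
$E{\left(Z,q \right)} = 0$ ($E{\left(Z,q \right)} = 0 \left(2 Z\right)^{2} = 0 \cdot 4 Z^{2} = 0$)
$-8345 - E{\left(4,g{\left(7 \right)} \right)} = -8345 - 0 = -8345 + 0 = -8345$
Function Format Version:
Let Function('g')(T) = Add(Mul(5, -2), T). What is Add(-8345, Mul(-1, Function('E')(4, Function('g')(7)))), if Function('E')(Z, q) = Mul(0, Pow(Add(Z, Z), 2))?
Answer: -8345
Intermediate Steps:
Function('g')(T) = Add(-10, T)
Function('E')(Z, q) = 0 (Function('E')(Z, q) = Mul(0, Pow(Mul(2, Z), 2)) = Mul(0, Mul(4, Pow(Z, 2))) = 0)
Add(-8345, Mul(-1, Function('E')(4, Function('g')(7)))) = Add(-8345, Mul(-1, 0)) = Add(-8345, 0) = -8345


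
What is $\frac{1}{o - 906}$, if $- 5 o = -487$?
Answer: $- \frac{5}{4043} \approx -0.0012367$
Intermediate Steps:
$o = \frac{487}{5}$ ($o = \left(- \frac{1}{5}\right) \left(-487\right) = \frac{487}{5} \approx 97.4$)
$\frac{1}{o - 906} = \frac{1}{\frac{487}{5} - 906} = \frac{1}{- \frac{4043}{5}} = - \frac{5}{4043}$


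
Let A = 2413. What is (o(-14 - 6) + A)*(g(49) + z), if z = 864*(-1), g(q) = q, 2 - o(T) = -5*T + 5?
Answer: -1882650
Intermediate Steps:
o(T) = -3 + 5*T (o(T) = 2 - (-5*T + 5) = 2 - (5 - 5*T) = 2 + (-5 + 5*T) = -3 + 5*T)
z = -864
(o(-14 - 6) + A)*(g(49) + z) = ((-3 + 5*(-14 - 6)) + 2413)*(49 - 864) = ((-3 + 5*(-20)) + 2413)*(-815) = ((-3 - 100) + 2413)*(-815) = (-103 + 2413)*(-815) = 2310*(-815) = -1882650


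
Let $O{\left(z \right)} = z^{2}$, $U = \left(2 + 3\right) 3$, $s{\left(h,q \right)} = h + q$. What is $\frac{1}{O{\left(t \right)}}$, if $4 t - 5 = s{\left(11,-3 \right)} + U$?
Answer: $\frac{1}{49} \approx 0.020408$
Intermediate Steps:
$U = 15$ ($U = 5 \cdot 3 = 15$)
$t = 7$ ($t = \frac{5}{4} + \frac{\left(11 - 3\right) + 15}{4} = \frac{5}{4} + \frac{8 + 15}{4} = \frac{5}{4} + \frac{1}{4} \cdot 23 = \frac{5}{4} + \frac{23}{4} = 7$)
$\frac{1}{O{\left(t \right)}} = \frac{1}{7^{2}} = \frac{1}{49}$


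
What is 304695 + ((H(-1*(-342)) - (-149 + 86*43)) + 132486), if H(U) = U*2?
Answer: 434316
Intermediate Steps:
H(U) = 2*U
304695 + ((H(-1*(-342)) - (-149 + 86*43)) + 132486) = 304695 + ((2*(-1*(-342)) - (-149 + 86*43)) + 132486) = 304695 + ((2*342 - (-149 + 3698)) + 132486) = 304695 + ((684 - 1*3549) + 132486) = 304695 + ((684 - 3549) + 132486) = 304695 + (-2865 + 132486) = 304695 + 129621 = 434316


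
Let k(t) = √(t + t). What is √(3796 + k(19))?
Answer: √(3796 + √38) ≈ 61.662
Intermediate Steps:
k(t) = √2*√t (k(t) = √(2*t) = √2*√t)
√(3796 + k(19)) = √(3796 + √2*√19) = √(3796 + √38)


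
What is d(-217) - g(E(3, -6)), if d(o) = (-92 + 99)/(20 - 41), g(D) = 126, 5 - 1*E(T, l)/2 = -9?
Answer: -379/3 ≈ -126.33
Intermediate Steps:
E(T, l) = 28 (E(T, l) = 10 - 2*(-9) = 10 + 18 = 28)
d(o) = -⅓ (d(o) = 7/(-21) = 7*(-1/21) = -⅓)
d(-217) - g(E(3, -6)) = -⅓ - 1*126 = -⅓ - 126 = -379/3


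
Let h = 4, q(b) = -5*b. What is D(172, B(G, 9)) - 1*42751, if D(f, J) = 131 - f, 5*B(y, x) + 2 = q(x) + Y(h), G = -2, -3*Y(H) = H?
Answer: -42792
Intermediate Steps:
Y(H) = -H/3
B(y, x) = -2/3 - x (B(y, x) = -2/5 + (-5*x - 1/3*4)/5 = -2/5 + (-5*x - 4/3)/5 = -2/5 + (-4/3 - 5*x)/5 = -2/5 + (-4/15 - x) = -2/3 - x)
D(172, B(G, 9)) - 1*42751 = (131 - 1*172) - 1*42751 = (131 - 172) - 42751 = -41 - 42751 = -42792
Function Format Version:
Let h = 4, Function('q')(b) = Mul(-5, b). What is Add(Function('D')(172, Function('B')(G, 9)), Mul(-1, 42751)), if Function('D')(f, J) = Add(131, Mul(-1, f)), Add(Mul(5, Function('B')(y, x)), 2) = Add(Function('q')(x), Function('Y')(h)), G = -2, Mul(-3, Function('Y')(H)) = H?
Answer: -42792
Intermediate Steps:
Function('Y')(H) = Mul(Rational(-1, 3), H)
Function('B')(y, x) = Add(Rational(-2, 3), Mul(-1, x)) (Function('B')(y, x) = Add(Rational(-2, 5), Mul(Rational(1, 5), Add(Mul(-5, x), Mul(Rational(-1, 3), 4)))) = Add(Rational(-2, 5), Mul(Rational(1, 5), Add(Mul(-5, x), Rational(-4, 3)))) = Add(Rational(-2, 5), Mul(Rational(1, 5), Add(Rational(-4, 3), Mul(-5, x)))) = Add(Rational(-2, 5), Add(Rational(-4, 15), Mul(-1, x))) = Add(Rational(-2, 3), Mul(-1, x)))
Add(Function('D')(172, Function('B')(G, 9)), Mul(-1, 42751)) = Add(Add(131, Mul(-1, 172)), Mul(-1, 42751)) = Add(Add(131, -172), -42751) = Add(-41, -42751) = -42792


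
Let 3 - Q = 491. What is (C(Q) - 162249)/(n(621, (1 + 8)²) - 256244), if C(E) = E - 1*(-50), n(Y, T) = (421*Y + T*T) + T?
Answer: -162687/11839 ≈ -13.742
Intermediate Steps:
Q = -488 (Q = 3 - 1*491 = 3 - 491 = -488)
n(Y, T) = T + T² + 421*Y (n(Y, T) = (421*Y + T²) + T = (T² + 421*Y) + T = T + T² + 421*Y)
C(E) = 50 + E (C(E) = E + 50 = 50 + E)
(C(Q) - 162249)/(n(621, (1 + 8)²) - 256244) = ((50 - 488) - 162249)/(((1 + 8)² + ((1 + 8)²)² + 421*621) - 256244) = (-438 - 162249)/((9² + (9²)² + 261441) - 256244) = -162687/((81 + 81² + 261441) - 256244) = -162687/((81 + 6561 + 261441) - 256244) = -162687/(268083 - 256244) = -162687/11839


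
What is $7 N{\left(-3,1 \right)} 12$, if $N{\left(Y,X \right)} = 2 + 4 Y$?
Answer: $-840$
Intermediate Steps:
$7 N{\left(-3,1 \right)} 12 = 7 \left(2 + 4 \left(-3\right)\right) 12 = 7 \left(2 - 12\right) 12 = 7 \left(-10\right) 12 = \left(-70\right) 12 = -840$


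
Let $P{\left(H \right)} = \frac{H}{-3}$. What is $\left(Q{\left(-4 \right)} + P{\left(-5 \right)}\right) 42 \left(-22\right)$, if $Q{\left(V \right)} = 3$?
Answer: $-4312$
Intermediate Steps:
$P{\left(H \right)} = - \frac{H}{3}$ ($P{\left(H \right)} = H \left(- \frac{1}{3}\right) = - \frac{H}{3}$)
$\left(Q{\left(-4 \right)} + P{\left(-5 \right)}\right) 42 \left(-22\right) = \left(3 - - \frac{5}{3}\right) 42 \left(-22\right) = \left(3 + \frac{5}{3}\right) 42 \left(-22\right) = \frac{14}{3} \cdot 42 \left(-22\right) = 196 \left(-22\right) = -4312$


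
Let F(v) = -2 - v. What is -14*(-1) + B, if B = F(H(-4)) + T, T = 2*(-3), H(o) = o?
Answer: 10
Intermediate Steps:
T = -6
B = -4 (B = (-2 - 1*(-4)) - 6 = (-2 + 4) - 6 = 2 - 6 = -4)
-14*(-1) + B = -14*(-1) - 4 = 14 - 4 = 10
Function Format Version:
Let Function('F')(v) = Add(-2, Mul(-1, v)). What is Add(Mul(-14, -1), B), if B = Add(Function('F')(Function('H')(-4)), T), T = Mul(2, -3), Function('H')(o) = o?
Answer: 10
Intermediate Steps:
T = -6
B = -4 (B = Add(Add(-2, Mul(-1, -4)), -6) = Add(Add(-2, 4), -6) = Add(2, -6) = -4)
Add(Mul(-14, -1), B) = Add(Mul(-14, -1), -4) = Add(14, -4) = 10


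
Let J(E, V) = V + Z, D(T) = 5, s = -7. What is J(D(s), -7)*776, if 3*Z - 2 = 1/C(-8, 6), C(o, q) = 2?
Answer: -14356/3 ≈ -4785.3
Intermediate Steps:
Z = ⅚ (Z = ⅔ + (⅓)/2 = ⅔ + (⅓)*(½) = ⅔ + ⅙ = ⅚ ≈ 0.83333)
J(E, V) = ⅚ + V (J(E, V) = V + ⅚ = ⅚ + V)
J(D(s), -7)*776 = (⅚ - 7)*776 = -37/6*776 = -14356/3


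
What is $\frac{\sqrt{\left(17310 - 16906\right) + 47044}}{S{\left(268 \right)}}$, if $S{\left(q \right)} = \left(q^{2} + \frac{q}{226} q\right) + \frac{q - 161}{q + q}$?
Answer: $\frac{121136 \sqrt{1318}}{1456498985} \approx 0.0030194$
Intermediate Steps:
$S{\left(q \right)} = \frac{227 q^{2}}{226} + \frac{-161 + q}{2 q}$ ($S{\left(q \right)} = \left(q^{2} + q \frac{1}{226} q\right) + \frac{-161 + q}{2 q} = \left(q^{2} + \frac{q}{226} q\right) + \left(-161 + q\right) \frac{1}{2 q} = \left(q^{2} + \frac{q^{2}}{226}\right) + \frac{-161 + q}{2 q} = \frac{227 q^{2}}{226} + \frac{-161 + q}{2 q}$)
$\frac{\sqrt{\left(17310 - 16906\right) + 47044}}{S{\left(268 \right)}} = \frac{\sqrt{\left(17310 - 16906\right) + 47044}}{\frac{1}{226} \cdot \frac{1}{268} \left(-18193 + 268 \left(113 + 227 \cdot 268^{2}\right)\right)} = \frac{\sqrt{404 + 47044}}{\frac{1}{226} \cdot \frac{1}{268} \left(-18193 + 268 \left(113 + 227 \cdot 71824\right)\right)} = \frac{\sqrt{47448}}{\frac{1}{226} \cdot \frac{1}{268} \left(-18193 + 268 \left(113 + 16304048\right)\right)} = \frac{6 \sqrt{1318}}{\frac{1}{226} \cdot \frac{1}{268} \left(-18193 + 268 \cdot 16304161\right)} = \frac{6 \sqrt{1318}}{\frac{1}{226} \cdot \frac{1}{268} \left(-18193 + 4369515148\right)} = \frac{6 \sqrt{1318}}{\frac{1}{226} \cdot \frac{1}{268} \cdot 4369496955} = \frac{6 \sqrt{1318}}{\frac{4369496955}{60568}} = 6 \sqrt{1318} \cdot \frac{60568}{4369496955} = \frac{121136 \sqrt{1318}}{1456498985}$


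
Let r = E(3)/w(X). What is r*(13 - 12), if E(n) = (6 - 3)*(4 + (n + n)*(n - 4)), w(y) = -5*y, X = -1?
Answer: -6/5 ≈ -1.2000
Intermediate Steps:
E(n) = 12 + 6*n*(-4 + n) (E(n) = 3*(4 + (2*n)*(-4 + n)) = 3*(4 + 2*n*(-4 + n)) = 12 + 6*n*(-4 + n))
r = -6/5 (r = (12 - 24*3 + 6*3²)/((-5*(-1))) = (12 - 72 + 6*9)/5 = (12 - 72 + 54)*(⅕) = -6*⅕ = -6/5 ≈ -1.2000)
r*(13 - 12) = -6*(13 - 12)/5 = -6/5*1 = -6/5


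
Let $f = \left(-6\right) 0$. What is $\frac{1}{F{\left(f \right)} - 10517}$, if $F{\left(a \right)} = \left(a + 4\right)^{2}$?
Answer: $- \frac{1}{10501} \approx -9.5229 \cdot 10^{-5}$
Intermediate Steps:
$f = 0$
$F{\left(a \right)} = \left(4 + a\right)^{2}$
$\frac{1}{F{\left(f \right)} - 10517} = \frac{1}{\left(4 + 0\right)^{2} - 10517} = \frac{1}{4^{2} - 10517} = \frac{1}{16 - 10517} = \frac{1}{-10501} = - \frac{1}{10501}$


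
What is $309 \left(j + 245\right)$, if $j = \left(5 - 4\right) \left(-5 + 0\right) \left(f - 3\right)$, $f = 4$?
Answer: $74160$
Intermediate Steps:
$j = -5$ ($j = \left(5 - 4\right) \left(-5 + 0\right) \left(4 - 3\right) = 1 \left(-5\right) 1 = \left(-5\right) 1 = -5$)
$309 \left(j + 245\right) = 309 \left(-5 + 245\right) = 309 \cdot 240 = 74160$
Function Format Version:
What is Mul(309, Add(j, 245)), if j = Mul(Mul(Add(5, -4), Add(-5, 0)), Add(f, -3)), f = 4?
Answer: 74160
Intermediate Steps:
j = -5 (j = Mul(Mul(Add(5, -4), Add(-5, 0)), Add(4, -3)) = Mul(Mul(1, -5), 1) = Mul(-5, 1) = -5)
Mul(309, Add(j, 245)) = Mul(309, Add(-5, 245)) = Mul(309, 240) = 74160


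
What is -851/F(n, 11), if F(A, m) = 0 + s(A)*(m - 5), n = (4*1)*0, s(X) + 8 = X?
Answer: 851/48 ≈ 17.729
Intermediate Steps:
s(X) = -8 + X
n = 0 (n = 4*0 = 0)
F(A, m) = (-8 + A)*(-5 + m) (F(A, m) = 0 + (-8 + A)*(m - 5) = 0 + (-8 + A)*(-5 + m) = (-8 + A)*(-5 + m))
-851/F(n, 11) = -851*1/((-8 + 0)*(-5 + 11)) = -851/((-8*6)) = -851/(-48) = -851*(-1/48) = 851/48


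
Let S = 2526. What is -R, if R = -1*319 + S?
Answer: -2207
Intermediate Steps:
R = 2207 (R = -1*319 + 2526 = -319 + 2526 = 2207)
-R = -1*2207 = -2207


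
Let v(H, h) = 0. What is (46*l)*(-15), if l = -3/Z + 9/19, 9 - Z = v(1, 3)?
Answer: -1840/19 ≈ -96.842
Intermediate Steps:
Z = 9 (Z = 9 - 1*0 = 9 + 0 = 9)
l = 8/57 (l = -3/9 + 9/19 = -3*⅑ + 9*(1/19) = -⅓ + 9/19 = 8/57 ≈ 0.14035)
(46*l)*(-15) = (46*(8/57))*(-15) = (368/57)*(-15) = -1840/19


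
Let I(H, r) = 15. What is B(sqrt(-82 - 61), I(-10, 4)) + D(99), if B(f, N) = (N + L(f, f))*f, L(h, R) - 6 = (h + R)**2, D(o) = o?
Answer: 99 - 551*I*sqrt(143) ≈ 99.0 - 6589.0*I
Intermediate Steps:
L(h, R) = 6 + (R + h)**2 (L(h, R) = 6 + (h + R)**2 = 6 + (R + h)**2)
B(f, N) = f*(6 + N + 4*f**2) (B(f, N) = (N + (6 + (f + f)**2))*f = (N + (6 + (2*f)**2))*f = (N + (6 + 4*f**2))*f = (6 + N + 4*f**2)*f = f*(6 + N + 4*f**2))
B(sqrt(-82 - 61), I(-10, 4)) + D(99) = sqrt(-82 - 61)*(6 + 15 + 4*(sqrt(-82 - 61))**2) + 99 = sqrt(-143)*(6 + 15 + 4*(sqrt(-143))**2) + 99 = (I*sqrt(143))*(6 + 15 + 4*(I*sqrt(143))**2) + 99 = (I*sqrt(143))*(6 + 15 + 4*(-143)) + 99 = (I*sqrt(143))*(6 + 15 - 572) + 99 = (I*sqrt(143))*(-551) + 99 = -551*I*sqrt(143) + 99 = 99 - 551*I*sqrt(143)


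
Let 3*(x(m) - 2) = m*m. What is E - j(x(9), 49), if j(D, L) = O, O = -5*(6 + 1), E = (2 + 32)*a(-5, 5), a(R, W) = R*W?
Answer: -815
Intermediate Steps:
x(m) = 2 + m**2/3 (x(m) = 2 + (m*m)/3 = 2 + m**2/3)
E = -850 (E = (2 + 32)*(-5*5) = 34*(-25) = -850)
O = -35 (O = -5*7 = -35)
j(D, L) = -35
E - j(x(9), 49) = -850 - 1*(-35) = -850 + 35 = -815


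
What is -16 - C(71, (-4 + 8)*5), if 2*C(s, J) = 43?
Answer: -75/2 ≈ -37.500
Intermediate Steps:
C(s, J) = 43/2 (C(s, J) = (½)*43 = 43/2)
-16 - C(71, (-4 + 8)*5) = -16 - 1*43/2 = -16 - 43/2 = -75/2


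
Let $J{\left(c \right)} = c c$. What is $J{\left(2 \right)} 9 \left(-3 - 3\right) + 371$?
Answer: $155$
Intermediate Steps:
$J{\left(c \right)} = c^{2}$
$J{\left(2 \right)} 9 \left(-3 - 3\right) + 371 = 2^{2} \cdot 9 \left(-3 - 3\right) + 371 = 4 \cdot 9 \left(-6\right) + 371 = 4 \left(-54\right) + 371 = -216 + 371 = 155$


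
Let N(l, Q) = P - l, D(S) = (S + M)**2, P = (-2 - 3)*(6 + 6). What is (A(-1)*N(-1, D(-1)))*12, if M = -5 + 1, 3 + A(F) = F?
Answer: 2832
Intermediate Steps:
A(F) = -3 + F
P = -60 (P = -5*12 = -60)
M = -4
D(S) = (-4 + S)**2 (D(S) = (S - 4)**2 = (-4 + S)**2)
N(l, Q) = -60 - l
(A(-1)*N(-1, D(-1)))*12 = ((-3 - 1)*(-60 - 1*(-1)))*12 = -4*(-60 + 1)*12 = -4*(-59)*12 = 236*12 = 2832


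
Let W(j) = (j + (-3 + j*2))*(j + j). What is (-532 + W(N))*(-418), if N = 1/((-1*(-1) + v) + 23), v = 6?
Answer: 16684261/75 ≈ 2.2246e+5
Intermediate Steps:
N = 1/30 (N = 1/((-1*(-1) + 6) + 23) = 1/((1 + 6) + 23) = 1/(7 + 23) = 1/30 ≈ 0.033333)
W(j) = 2*j*(-3 + 3*j) (W(j) = (j + (-3 + 2*j))*(2*j) = (-3 + 3*j)*(2*j) = 2*j*(-3 + 3*j))
(-532 + W(N))*(-418) = (-532 + 6*(1/30)*(-1 + 1/30))*(-418) = (-532 + 6*(1/30)*(-29/30))*(-418) = (-532 - 29/150)*(-418) = -79829/150*(-418) = 16684261/75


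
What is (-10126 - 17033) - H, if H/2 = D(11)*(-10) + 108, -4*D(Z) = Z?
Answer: -27430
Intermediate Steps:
D(Z) = -Z/4
H = 271 (H = 2*(-¼*11*(-10) + 108) = 2*(-11/4*(-10) + 108) = 2*(55/2 + 108) = 2*(271/2) = 271)
(-10126 - 17033) - H = (-10126 - 17033) - 1*271 = -27159 - 271 = -27430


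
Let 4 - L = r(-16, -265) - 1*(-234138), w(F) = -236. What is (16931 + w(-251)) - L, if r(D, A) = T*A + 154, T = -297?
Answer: 329688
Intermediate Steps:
r(D, A) = 154 - 297*A (r(D, A) = -297*A + 154 = 154 - 297*A)
L = -312993 (L = 4 - ((154 - 297*(-265)) - 1*(-234138)) = 4 - ((154 + 78705) + 234138) = 4 - (78859 + 234138) = 4 - 1*312997 = 4 - 312997 = -312993)
(16931 + w(-251)) - L = (16931 - 236) - 1*(-312993) = 16695 + 312993 = 329688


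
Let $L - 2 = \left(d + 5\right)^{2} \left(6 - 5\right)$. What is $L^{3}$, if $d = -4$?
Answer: $27$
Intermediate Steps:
$L = 3$ ($L = 2 + \left(-4 + 5\right)^{2} \left(6 - 5\right) = 2 + 1^{2} \left(6 - 5\right) = 2 + 1 \cdot 1 = 2 + 1 = 3$)
$L^{3} = 3^{3} = 27$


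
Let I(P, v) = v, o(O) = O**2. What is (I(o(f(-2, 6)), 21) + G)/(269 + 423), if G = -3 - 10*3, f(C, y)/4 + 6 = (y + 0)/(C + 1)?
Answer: -3/173 ≈ -0.017341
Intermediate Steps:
f(C, y) = -24 + 4*y/(1 + C) (f(C, y) = -24 + 4*((y + 0)/(C + 1)) = -24 + 4*(y/(1 + C)) = -24 + 4*y/(1 + C))
G = -33 (G = -3 - 30 = -33)
(I(o(f(-2, 6)), 21) + G)/(269 + 423) = (21 - 33)/(269 + 423) = -12/692 = -12*1/692 = -3/173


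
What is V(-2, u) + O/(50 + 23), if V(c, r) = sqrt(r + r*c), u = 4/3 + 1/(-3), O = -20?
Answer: -20/73 + I ≈ -0.27397 + 1.0*I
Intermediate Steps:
u = 1 (u = 4*(1/3) + 1*(-1/3) = 4/3 - 1/3 = 1)
V(c, r) = sqrt(r + c*r)
V(-2, u) + O/(50 + 23) = sqrt(1*(1 - 2)) - 20/(50 + 23) = sqrt(1*(-1)) - 20/73 = sqrt(-1) - 20*1/73 = I - 20/73 = -20/73 + I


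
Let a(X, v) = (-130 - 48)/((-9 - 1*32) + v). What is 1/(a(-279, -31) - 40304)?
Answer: -36/1450855 ≈ -2.4813e-5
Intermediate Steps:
a(X, v) = -178/(-41 + v) (a(X, v) = -178/((-9 - 32) + v) = -178/(-41 + v))
1/(a(-279, -31) - 40304) = 1/(-178/(-41 - 31) - 40304) = 1/(-178/(-72) - 40304) = 1/(-178*(-1/72) - 40304) = 1/(89/36 - 40304) = 1/(-1450855/36) = -36/1450855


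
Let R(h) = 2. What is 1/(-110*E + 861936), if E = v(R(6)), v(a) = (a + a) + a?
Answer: 1/861276 ≈ 1.1611e-6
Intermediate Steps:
v(a) = 3*a (v(a) = 2*a + a = 3*a)
E = 6 (E = 3*2 = 6)
1/(-110*E + 861936) = 1/(-110*6 + 861936) = 1/(-660 + 861936) = 1/861276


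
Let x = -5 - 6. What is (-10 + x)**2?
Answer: 441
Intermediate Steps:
x = -11
(-10 + x)**2 = (-10 - 11)**2 = (-21)**2 = 441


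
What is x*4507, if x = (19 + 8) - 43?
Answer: -72112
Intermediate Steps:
x = -16 (x = 27 - 43 = -16)
x*4507 = -16*4507 = -72112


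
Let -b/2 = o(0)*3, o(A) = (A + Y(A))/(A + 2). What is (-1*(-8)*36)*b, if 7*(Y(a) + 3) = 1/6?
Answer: 18000/7 ≈ 2571.4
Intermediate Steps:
Y(a) = -125/42 (Y(a) = -3 + (⅐)/6 = -3 + (⅐)*(⅙) = -3 + 1/42 = -125/42)
o(A) = (-125/42 + A)/(2 + A) (o(A) = (A - 125/42)/(A + 2) = (-125/42 + A)/(2 + A))
b = 125/14 (b = -2*(-125/42 + 0)/(2 + 0)*3 = -2*-125/42/2*3 = -2*(½)*(-125/42)*3 = -(-125)*3/42 = -2*(-125/28) = 125/14 ≈ 8.9286)
(-1*(-8)*36)*b = (-1*(-8)*36)*(125/14) = (8*36)*(125/14) = 288*(125/14) = 18000/7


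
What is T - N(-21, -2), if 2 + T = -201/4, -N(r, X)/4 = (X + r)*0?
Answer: -209/4 ≈ -52.250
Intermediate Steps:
N(r, X) = 0 (N(r, X) = -4*(X + r)*0 = -4*0 = 0)
T = -209/4 (T = -2 - 201/4 = -209/4 ≈ -52.250)
T - N(-21, -2) = -209/4 - 1*0 = -209/4 + 0 = -209/4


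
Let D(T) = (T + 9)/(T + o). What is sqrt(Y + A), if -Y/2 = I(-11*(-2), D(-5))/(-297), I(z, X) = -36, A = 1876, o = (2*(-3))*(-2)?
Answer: 10*sqrt(20427)/33 ≈ 43.310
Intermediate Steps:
o = 12 (o = -6*(-2) = 12)
D(T) = (9 + T)/(12 + T) (D(T) = (T + 9)/(T + 12) = (9 + T)/(12 + T))
Y = -8/33 (Y = -(-72)/(-297) = -(-72)*(-1)/297 = -2*4/33 = -8/33 ≈ -0.24242)
sqrt(Y + A) = sqrt(-8/33 + 1876) = sqrt(61900/33) = 10*sqrt(20427)/33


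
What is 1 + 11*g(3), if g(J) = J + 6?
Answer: 100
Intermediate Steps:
g(J) = 6 + J
1 + 11*g(3) = 1 + 11*(6 + 3) = 1 + 11*9 = 1 + 99 = 100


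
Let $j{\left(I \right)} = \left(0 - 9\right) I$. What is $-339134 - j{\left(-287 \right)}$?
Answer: $-341717$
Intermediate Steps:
$j{\left(I \right)} = - 9 I$
$-339134 - j{\left(-287 \right)} = -339134 - \left(-9\right) \left(-287\right) = -339134 - 2583 = -341717$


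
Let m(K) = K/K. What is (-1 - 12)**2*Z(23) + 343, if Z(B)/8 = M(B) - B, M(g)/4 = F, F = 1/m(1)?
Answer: -25345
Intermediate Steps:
m(K) = 1
F = 1 (F = 1/1 = 1)
M(g) = 4 (M(g) = 4*1 = 4)
Z(B) = 32 - 8*B (Z(B) = 8*(4 - B) = 32 - 8*B)
(-1 - 12)**2*Z(23) + 343 = (-1 - 12)**2*(32 - 8*23) + 343 = (-13)**2*(32 - 184) + 343 = 169*(-152) + 343 = -25688 + 343 = -25345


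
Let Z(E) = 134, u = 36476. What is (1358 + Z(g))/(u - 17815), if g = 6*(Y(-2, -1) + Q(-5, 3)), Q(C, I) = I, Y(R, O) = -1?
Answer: 1492/18661 ≈ 0.079953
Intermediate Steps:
g = 12 (g = 6*(-1 + 3) = 6*2 = 12)
(1358 + Z(g))/(u - 17815) = (1358 + 134)/(36476 - 17815) = 1492/18661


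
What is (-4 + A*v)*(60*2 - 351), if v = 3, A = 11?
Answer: -6699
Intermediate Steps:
(-4 + A*v)*(60*2 - 351) = (-4 + 11*3)*(60*2 - 351) = (-4 + 33)*(120 - 351) = 29*(-231) = -6699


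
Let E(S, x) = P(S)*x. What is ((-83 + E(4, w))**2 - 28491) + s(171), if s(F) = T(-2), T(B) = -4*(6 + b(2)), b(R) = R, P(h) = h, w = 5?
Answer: -24554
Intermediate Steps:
E(S, x) = S*x
T(B) = -32 (T(B) = -4*(6 + 2) = -4*8 = -32)
s(F) = -32
((-83 + E(4, w))**2 - 28491) + s(171) = ((-83 + 4*5)**2 - 28491) - 32 = ((-83 + 20)**2 - 28491) - 32 = ((-63)**2 - 28491) - 32 = (3969 - 28491) - 32 = -24522 - 32 = -24554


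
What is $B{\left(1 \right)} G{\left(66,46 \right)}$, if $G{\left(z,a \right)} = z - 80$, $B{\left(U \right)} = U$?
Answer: $-14$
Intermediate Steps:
$G{\left(z,a \right)} = -80 + z$
$B{\left(1 \right)} G{\left(66,46 \right)} = 1 \left(-80 + 66\right) = 1 \left(-14\right) = -14$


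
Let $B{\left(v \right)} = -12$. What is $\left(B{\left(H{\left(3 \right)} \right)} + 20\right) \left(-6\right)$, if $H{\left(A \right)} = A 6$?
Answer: $-48$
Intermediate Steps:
$H{\left(A \right)} = 6 A$
$\left(B{\left(H{\left(3 \right)} \right)} + 20\right) \left(-6\right) = \left(-12 + 20\right) \left(-6\right) = 8 \left(-6\right) = -48$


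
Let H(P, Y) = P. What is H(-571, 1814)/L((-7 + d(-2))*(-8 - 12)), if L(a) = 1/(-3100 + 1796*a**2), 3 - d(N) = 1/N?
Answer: -5023258300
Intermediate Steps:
d(N) = 3 - 1/N
H(-571, 1814)/L((-7 + d(-2))*(-8 - 12)) = -(-1770100 + 1025516*(-8 - 12)**2*(-7 + (3 - 1/(-2)))**2) = -(-1770100 + 410206400*(-7 + (3 - 1*(-1/2)))**2) = -(-1770100 + 410206400*(-7 + (3 + 1/2))**2) = -(-1770100 + 410206400*(-7 + 7/2)**2) = -571/(1/(4*(-775 + 449*(-7/2*(-20))**2))) = -571/(1/(4*(-775 + 449*70**2))) = -571/(1/(4*(-775 + 449*4900))) = -571/(1/(4*(-775 + 2200100))) = -571/((1/4)/2199325) = -571/((1/4)*(1/2199325)) = -571/1/8797300 = -571*8797300 = -5023258300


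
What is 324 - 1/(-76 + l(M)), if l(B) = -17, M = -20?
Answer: 30133/93 ≈ 324.01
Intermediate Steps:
324 - 1/(-76 + l(M)) = 324 - 1/(-76 - 17) = 324 - 1/(-93) = 324 - 1*(-1/93) = 324 + 1/93 = 30133/93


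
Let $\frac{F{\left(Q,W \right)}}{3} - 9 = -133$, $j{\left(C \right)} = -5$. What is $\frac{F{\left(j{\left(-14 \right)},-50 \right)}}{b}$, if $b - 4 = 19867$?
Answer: $- \frac{12}{641} \approx -0.018721$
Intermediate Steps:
$b = 19871$ ($b = 4 + 19867 = 19871$)
$F{\left(Q,W \right)} = -372$ ($F{\left(Q,W \right)} = 27 + 3 \left(-133\right) = 27 - 399 = -372$)
$\frac{F{\left(j{\left(-14 \right)},-50 \right)}}{b} = - \frac{372}{19871} = \left(-372\right) \frac{1}{19871} = - \frac{12}{641}$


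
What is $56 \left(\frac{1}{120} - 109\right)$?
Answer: $- \frac{91553}{15} \approx -6103.5$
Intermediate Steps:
$56 \left(\frac{1}{120} - 109\right) = 56 \left(- \frac{13079}{120}\right) = - \frac{91553}{15}$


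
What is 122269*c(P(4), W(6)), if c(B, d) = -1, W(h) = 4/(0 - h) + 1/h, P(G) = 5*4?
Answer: -122269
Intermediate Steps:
P(G) = 20
W(h) = -3/h (W(h) = 4/((-h)) + 1/h = 4*(-1/h) + 1/h = -4/h + 1/h = -3/h)
122269*c(P(4), W(6)) = 122269*(-1) = -122269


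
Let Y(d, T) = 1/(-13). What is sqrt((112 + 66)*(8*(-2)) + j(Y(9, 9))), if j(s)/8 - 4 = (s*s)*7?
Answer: 6*I*sqrt(13218)/13 ≈ 53.063*I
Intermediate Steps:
Y(d, T) = -1/13
j(s) = 32 + 56*s**2 (j(s) = 32 + 8*((s*s)*7) = 32 + 8*(s**2*7) = 32 + 8*(7*s**2) = 32 + 56*s**2)
sqrt((112 + 66)*(8*(-2)) + j(Y(9, 9))) = sqrt((112 + 66)*(8*(-2)) + (32 + 56*(-1/13)**2)) = sqrt(178*(-16) + (32 + 56*(1/169))) = sqrt(-2848 + (32 + 56/169)) = sqrt(-2848 + 5464/169) = sqrt(-475848/169) = 6*I*sqrt(13218)/13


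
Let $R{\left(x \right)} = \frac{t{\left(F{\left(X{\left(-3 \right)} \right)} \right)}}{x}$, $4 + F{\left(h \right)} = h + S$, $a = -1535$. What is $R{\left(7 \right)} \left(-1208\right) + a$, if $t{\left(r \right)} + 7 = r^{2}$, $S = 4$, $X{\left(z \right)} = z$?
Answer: $- \frac{13161}{7} \approx -1880.1$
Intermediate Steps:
$F{\left(h \right)} = h$ ($F{\left(h \right)} = -4 + \left(h + 4\right) = -4 + \left(4 + h\right) = h$)
$t{\left(r \right)} = -7 + r^{2}$
$R{\left(x \right)} = \frac{2}{x}$ ($R{\left(x \right)} = \frac{-7 + \left(-3\right)^{2}}{x} = \frac{-7 + 9}{x} = \frac{2}{x}$)
$R{\left(7 \right)} \left(-1208\right) + a = \frac{2}{7} \left(-1208\right) - 1535 = - \frac{2416}{7} - 1535 = - \frac{13161}{7}$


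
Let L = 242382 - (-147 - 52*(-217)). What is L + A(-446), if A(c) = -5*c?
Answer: 233475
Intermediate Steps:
L = 231245 (L = 242382 - (-147 + 11284) = 242382 - 1*11137 = 242382 - 11137 = 231245)
L + A(-446) = 231245 - 5*(-446) = 231245 + 2230 = 233475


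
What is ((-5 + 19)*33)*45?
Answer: 20790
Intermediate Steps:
((-5 + 19)*33)*45 = (14*33)*45 = 462*45 = 20790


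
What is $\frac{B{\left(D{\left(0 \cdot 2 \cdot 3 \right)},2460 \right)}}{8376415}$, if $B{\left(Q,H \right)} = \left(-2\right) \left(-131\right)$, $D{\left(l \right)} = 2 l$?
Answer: $\frac{262}{8376415} \approx 3.1278 \cdot 10^{-5}$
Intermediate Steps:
$B{\left(Q,H \right)} = 262$
$\frac{B{\left(D{\left(0 \cdot 2 \cdot 3 \right)},2460 \right)}}{8376415} = \frac{262}{8376415}$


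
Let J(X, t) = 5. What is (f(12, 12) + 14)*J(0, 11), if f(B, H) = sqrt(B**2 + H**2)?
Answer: 70 + 60*sqrt(2) ≈ 154.85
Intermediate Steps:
(f(12, 12) + 14)*J(0, 11) = (sqrt(12**2 + 12**2) + 14)*5 = (sqrt(144 + 144) + 14)*5 = (sqrt(288) + 14)*5 = (12*sqrt(2) + 14)*5 = (14 + 12*sqrt(2))*5 = 70 + 60*sqrt(2)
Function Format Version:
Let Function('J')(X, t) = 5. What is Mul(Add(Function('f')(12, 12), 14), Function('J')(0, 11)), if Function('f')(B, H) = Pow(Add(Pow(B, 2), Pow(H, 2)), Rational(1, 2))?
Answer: Add(70, Mul(60, Pow(2, Rational(1, 2)))) ≈ 154.85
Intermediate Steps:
Mul(Add(Function('f')(12, 12), 14), Function('J')(0, 11)) = Mul(Add(Pow(Add(Pow(12, 2), Pow(12, 2)), Rational(1, 2)), 14), 5) = Mul(Add(Pow(Add(144, 144), Rational(1, 2)), 14), 5) = Mul(Add(Pow(288, Rational(1, 2)), 14), 5) = Mul(Add(Mul(12, Pow(2, Rational(1, 2))), 14), 5) = Mul(Add(14, Mul(12, Pow(2, Rational(1, 2)))), 5) = Add(70, Mul(60, Pow(2, Rational(1, 2))))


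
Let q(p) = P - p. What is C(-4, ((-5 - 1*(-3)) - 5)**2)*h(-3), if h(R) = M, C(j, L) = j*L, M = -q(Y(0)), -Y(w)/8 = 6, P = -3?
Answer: 8820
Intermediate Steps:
Y(w) = -48 (Y(w) = -8*6 = -48)
q(p) = -3 - p
M = -45 (M = -(-3 - 1*(-48)) = -(-3 + 48) = -1*45 = -45)
C(j, L) = L*j
h(R) = -45
C(-4, ((-5 - 1*(-3)) - 5)**2)*h(-3) = (((-5 - 1*(-3)) - 5)**2*(-4))*(-45) = (((-5 + 3) - 5)**2*(-4))*(-45) = ((-2 - 5)**2*(-4))*(-45) = ((-7)**2*(-4))*(-45) = (49*(-4))*(-45) = -196*(-45) = 8820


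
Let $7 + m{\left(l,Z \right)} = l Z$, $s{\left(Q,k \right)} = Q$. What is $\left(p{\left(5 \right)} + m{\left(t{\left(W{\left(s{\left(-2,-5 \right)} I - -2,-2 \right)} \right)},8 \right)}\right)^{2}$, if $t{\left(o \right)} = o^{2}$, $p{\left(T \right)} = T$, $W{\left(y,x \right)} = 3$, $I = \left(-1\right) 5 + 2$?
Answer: $4900$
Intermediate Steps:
$I = -3$ ($I = -5 + 2 = -3$)
$m{\left(l,Z \right)} = -7 + Z l$ ($m{\left(l,Z \right)} = -7 + l Z = -7 + Z l$)
$\left(p{\left(5 \right)} + m{\left(t{\left(W{\left(s{\left(-2,-5 \right)} I - -2,-2 \right)} \right)},8 \right)}\right)^{2} = \left(5 - \left(7 - 8 \cdot 3^{2}\right)\right)^{2} = \left(5 + \left(-7 + 8 \cdot 9\right)\right)^{2} = \left(5 + \left(-7 + 72\right)\right)^{2} = \left(5 + 65\right)^{2} = 70^{2} = 4900$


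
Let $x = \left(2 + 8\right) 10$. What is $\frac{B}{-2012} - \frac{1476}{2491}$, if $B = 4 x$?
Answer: $- \frac{991528}{1252973} \approx -0.79134$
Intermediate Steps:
$x = 100$ ($x = 10 \cdot 10 = 100$)
$B = 400$ ($B = 4 \cdot 100 = 400$)
$\frac{B}{-2012} - \frac{1476}{2491} = \frac{400}{-2012} - \frac{1476}{2491} = 400 \left(- \frac{1}{2012}\right) - \frac{1476}{2491} = - \frac{100}{503} - \frac{1476}{2491} = - \frac{991528}{1252973}$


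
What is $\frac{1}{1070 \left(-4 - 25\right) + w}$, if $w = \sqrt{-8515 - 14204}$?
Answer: $- \frac{31030}{962883619} - \frac{i \sqrt{22719}}{962883619} \approx -3.2226 \cdot 10^{-5} - 1.5654 \cdot 10^{-7} i$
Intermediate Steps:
$w = i \sqrt{22719}$ ($w = \sqrt{-22719} = i \sqrt{22719} \approx 150.73 i$)
$\frac{1}{1070 \left(-4 - 25\right) + w} = \frac{1}{1070 \left(-4 - 25\right) + i \sqrt{22719}} = \frac{1}{1070 \left(-29\right) + i \sqrt{22719}} = \frac{1}{-31030 + i \sqrt{22719}}$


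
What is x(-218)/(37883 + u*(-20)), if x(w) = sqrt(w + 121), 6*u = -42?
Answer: I*sqrt(97)/38023 ≈ 0.00025902*I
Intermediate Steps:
u = -7 (u = (1/6)*(-42) = -7)
x(w) = sqrt(121 + w)
x(-218)/(37883 + u*(-20)) = sqrt(121 - 218)/(37883 - 7*(-20)) = sqrt(-97)/(37883 + 140) = (I*sqrt(97))/38023 = (I*sqrt(97))*(1/38023) = I*sqrt(97)/38023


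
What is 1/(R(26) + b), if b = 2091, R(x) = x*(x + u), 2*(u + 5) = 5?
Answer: 1/2702 ≈ 0.00037010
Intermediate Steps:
u = -5/2 (u = -5 + (1/2)*5 = -5 + 5/2 = -5/2 ≈ -2.5000)
R(x) = x*(-5/2 + x) (R(x) = x*(x - 5/2) = x*(-5/2 + x))
1/(R(26) + b) = 1/((1/2)*26*(-5 + 2*26) + 2091) = 1/((1/2)*26*(-5 + 52) + 2091) = 1/((1/2)*26*47 + 2091) = 1/(611 + 2091) = 1/2702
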